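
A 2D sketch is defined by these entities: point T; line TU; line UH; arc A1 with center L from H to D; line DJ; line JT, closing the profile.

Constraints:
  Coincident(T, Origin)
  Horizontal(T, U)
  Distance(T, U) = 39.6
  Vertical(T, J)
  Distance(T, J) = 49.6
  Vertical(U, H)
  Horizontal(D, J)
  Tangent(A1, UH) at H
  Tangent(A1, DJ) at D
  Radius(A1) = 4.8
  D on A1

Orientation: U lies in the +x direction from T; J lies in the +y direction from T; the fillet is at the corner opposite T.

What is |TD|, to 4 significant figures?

60.59

The virtual corner opposite T is at (39.60, 49.60). Since A1 is tangent to UH there, LH ⟂ UH and A1 meets DJ tangentially, so LD is at right angles to DJ, with radius 4.8, so the center L sits 4.8 in from both sides at L = (34.80, 44.80). That places the tangent points at H = (39.60, 44.80) on UH and D = (34.80, 49.60) on DJ. Then |TD| = |D − T| = 60.59.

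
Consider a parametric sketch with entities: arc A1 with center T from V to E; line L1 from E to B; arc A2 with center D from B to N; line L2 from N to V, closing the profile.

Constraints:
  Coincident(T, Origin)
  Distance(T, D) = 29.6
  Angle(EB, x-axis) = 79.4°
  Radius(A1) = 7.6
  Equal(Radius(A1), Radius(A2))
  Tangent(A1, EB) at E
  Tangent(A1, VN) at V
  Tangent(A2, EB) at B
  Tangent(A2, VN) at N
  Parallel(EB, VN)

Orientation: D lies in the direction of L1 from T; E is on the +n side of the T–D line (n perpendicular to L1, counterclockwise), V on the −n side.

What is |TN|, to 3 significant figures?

30.6

Tangency of A1 to both parallel lines with radius 7.6 puts E and V at T ± 7.6·n: E = (-7.47, 1.40), V = (7.47, -1.40). Equal radii place B and N the same way about D: B = D + 7.6·n = (-2.03, 30.5), N = D − 7.6·n = (12.9, 27.7). Then |TN| = |N − T| = 30.6.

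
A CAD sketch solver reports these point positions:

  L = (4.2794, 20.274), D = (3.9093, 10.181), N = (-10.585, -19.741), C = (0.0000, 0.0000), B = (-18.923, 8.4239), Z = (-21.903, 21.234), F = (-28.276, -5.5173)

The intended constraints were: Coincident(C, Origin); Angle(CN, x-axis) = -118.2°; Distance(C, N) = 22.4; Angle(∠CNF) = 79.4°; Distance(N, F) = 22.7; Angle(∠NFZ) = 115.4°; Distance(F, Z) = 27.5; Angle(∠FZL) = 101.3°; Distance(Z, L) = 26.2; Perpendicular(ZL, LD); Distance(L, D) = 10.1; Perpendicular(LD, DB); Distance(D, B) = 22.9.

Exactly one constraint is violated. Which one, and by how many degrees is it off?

Perpendicular(LD, DB) — off by 6.50°.

C = (0.00, 0.00) ✓; CN at -118.2° ✓; |CN| = 22.40 ✓; ∠CNF = 79.40° ✓; |NF| = 22.70 ✓; ∠NFZ = 115.4° ✓; |FZ| = 27.50 ✓; ∠FZL = 101.3° ✓; |ZL| = 26.20 ✓; ∠(ZL, LD) = 90.00° ✓; |LD| = 10.10 ✓; ∠(LD, DB) = 83.50° ✗; |DB| = 22.90 ✓.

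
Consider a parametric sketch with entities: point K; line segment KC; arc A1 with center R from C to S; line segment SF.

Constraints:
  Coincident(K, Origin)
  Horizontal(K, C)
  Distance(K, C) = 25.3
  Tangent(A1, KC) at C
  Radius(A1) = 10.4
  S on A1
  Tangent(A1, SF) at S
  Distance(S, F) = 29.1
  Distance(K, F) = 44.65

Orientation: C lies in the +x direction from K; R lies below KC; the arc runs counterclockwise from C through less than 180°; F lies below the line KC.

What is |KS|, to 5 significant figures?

19.013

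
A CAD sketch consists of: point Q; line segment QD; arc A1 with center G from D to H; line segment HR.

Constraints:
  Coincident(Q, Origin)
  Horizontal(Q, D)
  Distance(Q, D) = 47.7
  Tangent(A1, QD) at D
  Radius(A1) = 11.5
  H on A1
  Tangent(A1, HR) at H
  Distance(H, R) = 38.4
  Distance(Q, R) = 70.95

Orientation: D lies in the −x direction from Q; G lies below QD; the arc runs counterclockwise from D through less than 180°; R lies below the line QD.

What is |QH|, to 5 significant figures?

60.563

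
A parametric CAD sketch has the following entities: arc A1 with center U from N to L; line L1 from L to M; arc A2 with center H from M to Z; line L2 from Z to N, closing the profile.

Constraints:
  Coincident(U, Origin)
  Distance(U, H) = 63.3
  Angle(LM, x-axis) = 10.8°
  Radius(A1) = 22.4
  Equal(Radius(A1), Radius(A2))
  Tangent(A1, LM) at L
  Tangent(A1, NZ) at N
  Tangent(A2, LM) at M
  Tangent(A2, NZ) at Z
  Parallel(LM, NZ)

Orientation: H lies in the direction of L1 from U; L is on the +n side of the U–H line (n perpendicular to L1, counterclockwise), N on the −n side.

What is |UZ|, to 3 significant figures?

67.1

The slot axis is L1's direction at 10.8°, so u = (cos 10.8°, sin 10.8°) = (0.982, 0.187) and n = (−sin 10.8°, cos 10.8°) = (-0.187, 0.982). U is at the origin and H lies 63.3 along u from U, so H = 63.3·u = (62.2, 11.9). Tangency of A1 to both parallel lines with radius 22.4 puts L and N at U ± 22.4·n: L = (-4.20, 22.0), N = (4.20, -22.0). Equal radii place M and Z the same way about H: M = H + 22.4·n = (58.0, 33.9), Z = H − 22.4·n = (66.4, -10.1). Then |UZ| = |Z − U| = 67.1.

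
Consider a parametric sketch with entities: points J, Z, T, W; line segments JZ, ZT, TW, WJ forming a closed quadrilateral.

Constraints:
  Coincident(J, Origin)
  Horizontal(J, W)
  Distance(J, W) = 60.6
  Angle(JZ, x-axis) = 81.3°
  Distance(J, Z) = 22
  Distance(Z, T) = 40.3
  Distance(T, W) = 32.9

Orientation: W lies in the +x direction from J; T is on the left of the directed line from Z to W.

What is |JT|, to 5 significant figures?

51.386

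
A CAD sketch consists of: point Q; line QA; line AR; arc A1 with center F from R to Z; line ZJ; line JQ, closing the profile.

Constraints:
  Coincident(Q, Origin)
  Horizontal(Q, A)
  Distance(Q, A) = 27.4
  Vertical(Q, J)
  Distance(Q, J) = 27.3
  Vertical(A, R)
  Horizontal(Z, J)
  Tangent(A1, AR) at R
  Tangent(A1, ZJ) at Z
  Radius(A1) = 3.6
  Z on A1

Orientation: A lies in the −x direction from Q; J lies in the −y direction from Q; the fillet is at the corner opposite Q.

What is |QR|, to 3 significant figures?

36.2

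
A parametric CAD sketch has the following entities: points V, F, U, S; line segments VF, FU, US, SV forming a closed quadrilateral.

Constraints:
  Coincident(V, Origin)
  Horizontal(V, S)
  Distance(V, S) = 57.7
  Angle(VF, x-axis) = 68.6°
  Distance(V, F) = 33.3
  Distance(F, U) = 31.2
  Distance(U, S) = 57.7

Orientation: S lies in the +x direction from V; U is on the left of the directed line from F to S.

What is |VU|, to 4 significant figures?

63.06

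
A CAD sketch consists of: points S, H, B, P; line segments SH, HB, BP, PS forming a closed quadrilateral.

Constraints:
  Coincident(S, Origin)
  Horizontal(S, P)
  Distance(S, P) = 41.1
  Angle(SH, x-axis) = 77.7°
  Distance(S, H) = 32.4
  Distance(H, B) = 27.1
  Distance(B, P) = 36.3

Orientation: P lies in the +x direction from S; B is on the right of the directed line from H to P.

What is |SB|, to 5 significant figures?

6.8753

Checks: |HB| = 27.10 ✓; |BP| = 36.30 ✓.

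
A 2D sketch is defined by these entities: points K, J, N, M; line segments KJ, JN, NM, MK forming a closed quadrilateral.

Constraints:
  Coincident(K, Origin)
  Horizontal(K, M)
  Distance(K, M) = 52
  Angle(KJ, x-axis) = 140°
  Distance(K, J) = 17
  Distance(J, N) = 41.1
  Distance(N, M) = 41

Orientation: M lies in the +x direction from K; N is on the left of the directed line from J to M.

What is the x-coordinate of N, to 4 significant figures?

23.60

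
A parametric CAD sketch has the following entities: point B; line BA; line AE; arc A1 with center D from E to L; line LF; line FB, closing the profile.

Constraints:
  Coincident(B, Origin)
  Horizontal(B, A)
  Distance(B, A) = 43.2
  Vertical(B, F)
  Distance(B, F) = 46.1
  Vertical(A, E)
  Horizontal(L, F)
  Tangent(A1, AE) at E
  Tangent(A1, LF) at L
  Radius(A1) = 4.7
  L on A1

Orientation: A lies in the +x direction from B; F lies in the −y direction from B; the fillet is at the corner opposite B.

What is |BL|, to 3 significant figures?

60.1

B is at the origin; B and A share the same y with |BA| = 43.2 and A on the +x side, so A = (43.2, 0.00). B and F share the same x with |BF| = 46.1 and F on the −y side, so F = (0.00, -46.1). The virtual corner opposite B is at (43.2, -46.1). A1 meets AE tangentially, so DE is at right angles to AE and A1 meets LF tangentially, so DL is at right angles to LF, with radius 4.7, so the center D sits 4.7 in from both sides at D = (38.5, -41.4). That places the tangent points at E = (43.2, -41.4) on AE and L = (38.5, -46.1) on LF. Then |BL| = |L − B| = 60.1.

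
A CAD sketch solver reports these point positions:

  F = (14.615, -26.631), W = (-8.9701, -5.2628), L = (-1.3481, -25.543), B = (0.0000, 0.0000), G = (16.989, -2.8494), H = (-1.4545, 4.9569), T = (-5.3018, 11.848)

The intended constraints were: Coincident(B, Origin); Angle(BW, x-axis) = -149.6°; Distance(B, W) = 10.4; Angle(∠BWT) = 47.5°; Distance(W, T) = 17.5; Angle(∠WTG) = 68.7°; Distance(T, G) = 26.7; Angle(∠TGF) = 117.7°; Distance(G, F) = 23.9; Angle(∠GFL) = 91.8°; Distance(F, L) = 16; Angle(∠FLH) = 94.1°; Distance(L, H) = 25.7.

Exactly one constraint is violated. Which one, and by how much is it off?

Distance(L, H) = 25.7 — off by 4.80.

B = (0.00, 0.00) ✓; BW at -149.6° ✓; |BW| = 10.40 ✓; ∠BWT = 47.50° ✓; |WT| = 17.50 ✓; ∠WTG = 68.70° ✓; |TG| = 26.70 ✓; ∠TGF = 117.7° ✓; |GF| = 23.90 ✓; ∠GFL = 91.80° ✓; |FL| = 16.00 ✓; ∠FLH = 94.10° ✓; |LH| = 30.50 ✗.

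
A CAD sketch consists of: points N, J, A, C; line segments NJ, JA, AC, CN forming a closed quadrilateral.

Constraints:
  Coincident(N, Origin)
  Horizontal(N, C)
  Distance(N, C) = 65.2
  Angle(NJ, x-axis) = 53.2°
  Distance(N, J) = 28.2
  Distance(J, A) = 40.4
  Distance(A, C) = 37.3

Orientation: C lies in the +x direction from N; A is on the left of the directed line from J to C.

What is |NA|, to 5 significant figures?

65.705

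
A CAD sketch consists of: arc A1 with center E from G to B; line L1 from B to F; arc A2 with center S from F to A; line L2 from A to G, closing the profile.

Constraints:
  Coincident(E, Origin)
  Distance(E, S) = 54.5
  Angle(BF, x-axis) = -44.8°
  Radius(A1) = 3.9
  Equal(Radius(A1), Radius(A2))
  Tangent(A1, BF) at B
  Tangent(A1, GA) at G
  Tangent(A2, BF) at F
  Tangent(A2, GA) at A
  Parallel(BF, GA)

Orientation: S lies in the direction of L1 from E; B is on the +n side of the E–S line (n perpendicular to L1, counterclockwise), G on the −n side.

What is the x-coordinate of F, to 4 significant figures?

41.42

The slot axis is L1's direction at -44.8°, so u = (cos -44.8°, sin -44.8°) = (0.7096, -0.7046) and n = (−sin -44.8°, cos -44.8°) = (0.7046, 0.7096). E is at the origin and S lies 54.5 along u from E, so S = 54.5·u = (38.67, -38.40). Tangency of A1 to both parallel lines with radius 3.9 puts B and G at E ± 3.9·n: B = (2.748, 2.767), G = (-2.748, -2.767). Equal radii place F and A the same way about S: F = S + 3.9·n = (41.42, -35.64), A = S − 3.9·n = (35.92, -41.17). So F.x = 41.42.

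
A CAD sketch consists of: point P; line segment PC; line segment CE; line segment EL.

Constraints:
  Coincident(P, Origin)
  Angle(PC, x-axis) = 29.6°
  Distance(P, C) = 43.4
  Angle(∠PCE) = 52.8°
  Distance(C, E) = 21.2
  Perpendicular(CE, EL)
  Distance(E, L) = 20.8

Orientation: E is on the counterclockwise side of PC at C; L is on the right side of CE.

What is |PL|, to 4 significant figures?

55.60

P is at the origin; PC runs at 29.6° with length 43.4, so C = 43.4·(cos 29.6°, sin 29.6°) = (37.74, 21.44). ∠PCE = 52.8°, so CE runs at 29.6° + (180° − 52.8°) = 156.8° from the x-axis; with |CE| = 21.2, E = C + 21.2·(cos 156.8°, sin 156.8°) = (18.25, 29.79). CE is perpendicular to EL; with |EL| = 20.8 on the right of CE, L = E + 20.8·(0.3939, 0.9191) = (26.44, 48.91). Then |PL| = |L − P| = 55.60.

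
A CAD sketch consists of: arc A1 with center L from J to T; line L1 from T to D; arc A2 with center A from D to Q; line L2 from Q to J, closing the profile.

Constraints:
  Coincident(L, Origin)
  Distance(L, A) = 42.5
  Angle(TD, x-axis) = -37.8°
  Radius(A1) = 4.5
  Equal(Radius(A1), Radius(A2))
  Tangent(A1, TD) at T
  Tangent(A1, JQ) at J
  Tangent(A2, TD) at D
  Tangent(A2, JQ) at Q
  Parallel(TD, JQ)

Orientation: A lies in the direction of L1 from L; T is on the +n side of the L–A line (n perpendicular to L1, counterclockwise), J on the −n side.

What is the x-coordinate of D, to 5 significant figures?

36.340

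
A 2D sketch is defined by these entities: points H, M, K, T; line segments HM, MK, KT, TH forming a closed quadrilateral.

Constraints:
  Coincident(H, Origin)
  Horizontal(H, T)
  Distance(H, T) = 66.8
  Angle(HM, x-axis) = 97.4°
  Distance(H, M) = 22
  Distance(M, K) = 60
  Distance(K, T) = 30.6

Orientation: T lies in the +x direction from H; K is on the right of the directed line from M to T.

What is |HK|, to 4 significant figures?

45.74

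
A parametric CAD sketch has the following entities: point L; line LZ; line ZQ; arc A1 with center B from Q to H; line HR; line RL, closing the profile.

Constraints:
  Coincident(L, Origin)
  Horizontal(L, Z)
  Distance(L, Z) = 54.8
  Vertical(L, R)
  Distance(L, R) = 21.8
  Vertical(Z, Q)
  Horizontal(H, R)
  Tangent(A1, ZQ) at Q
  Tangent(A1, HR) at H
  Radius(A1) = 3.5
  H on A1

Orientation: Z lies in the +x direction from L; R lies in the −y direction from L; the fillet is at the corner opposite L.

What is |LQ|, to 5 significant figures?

57.775

The virtual corner opposite L is at (54.800, -21.800). The tangent condition forces BQ to be normal to ZQ and since A1 is tangent to HR there, BH ⟂ HR, with radius 3.5, so the center B sits 3.5 in from both sides at B = (51.300, -18.300). That places the tangent points at Q = (54.800, -18.300) on ZQ and H = (51.300, -21.800) on HR. Then |LQ| = |Q − L| = 57.775.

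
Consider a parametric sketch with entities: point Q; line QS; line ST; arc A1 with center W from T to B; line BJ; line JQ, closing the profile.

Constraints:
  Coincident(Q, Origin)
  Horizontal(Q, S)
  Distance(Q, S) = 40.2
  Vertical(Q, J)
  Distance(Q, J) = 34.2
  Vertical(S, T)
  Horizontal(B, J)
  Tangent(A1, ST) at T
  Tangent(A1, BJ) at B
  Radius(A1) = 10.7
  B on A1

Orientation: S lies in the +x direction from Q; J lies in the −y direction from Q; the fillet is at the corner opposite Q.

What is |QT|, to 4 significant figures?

46.56

Q is at the origin; QS is horizontal with |QS| = 40.2 and S on the +x side, so S = (40.20, 0.000). QJ is vertical with |QJ| = 34.2 and J on the −y side, so J = (0.000, -34.20). The virtual corner opposite Q is at (40.20, -34.20). The tangent condition forces WT to be normal to ST and A1 meets BJ tangentially, so WB is at right angles to BJ, with radius 10.7, so the center W sits 10.7 in from both sides at W = (29.50, -23.50). That places the tangent points at T = (40.20, -23.50) on ST and B = (29.50, -34.20) on BJ. Then |QT| = |T − Q| = 46.56.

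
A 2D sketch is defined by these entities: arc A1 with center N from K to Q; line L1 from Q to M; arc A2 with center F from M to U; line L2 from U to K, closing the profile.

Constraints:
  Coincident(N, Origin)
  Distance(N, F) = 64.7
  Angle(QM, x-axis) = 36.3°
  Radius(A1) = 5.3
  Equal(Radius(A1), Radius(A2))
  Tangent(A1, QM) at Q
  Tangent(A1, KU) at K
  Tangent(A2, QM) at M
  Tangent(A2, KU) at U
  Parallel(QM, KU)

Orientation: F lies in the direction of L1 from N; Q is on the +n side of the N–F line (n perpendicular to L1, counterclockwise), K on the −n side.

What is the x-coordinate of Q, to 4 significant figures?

-3.138

N is at the origin and F lies 64.7 along u from N, so F = 64.7·u = (52.14, 38.30). Tangency of A1 to both parallel lines with radius 5.3 puts Q and K at N ± 5.3·n: Q = (-3.138, 4.271), K = (3.138, -4.271). So Q.x = -3.138.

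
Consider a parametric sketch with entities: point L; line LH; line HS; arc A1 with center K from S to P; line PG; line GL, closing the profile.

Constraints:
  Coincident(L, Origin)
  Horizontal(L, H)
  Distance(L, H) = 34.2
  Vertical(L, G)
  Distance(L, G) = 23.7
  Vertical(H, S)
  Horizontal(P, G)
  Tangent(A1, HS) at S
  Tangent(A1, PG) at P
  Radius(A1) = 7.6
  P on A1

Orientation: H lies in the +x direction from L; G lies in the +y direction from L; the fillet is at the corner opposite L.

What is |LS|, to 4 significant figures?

37.80

L is at the origin; L and H share the same y with |LH| = 34.2 and H on the +x side, so H = (34.20, 0.000). LG is vertical with |LG| = 23.7 and G on the +y side, so G = (0.000, 23.70). The virtual corner opposite L is at (34.20, 23.70). Tangency of A1 to HS means the radius KS is perpendicular to HS and since A1 is tangent to PG there, KP ⟂ PG, with radius 7.6, so the center K sits 7.6 in from both sides at K = (26.60, 16.10). That places the tangent points at S = (34.20, 16.10) on HS and P = (26.60, 23.70) on PG. Then |LS| = |S − L| = 37.80.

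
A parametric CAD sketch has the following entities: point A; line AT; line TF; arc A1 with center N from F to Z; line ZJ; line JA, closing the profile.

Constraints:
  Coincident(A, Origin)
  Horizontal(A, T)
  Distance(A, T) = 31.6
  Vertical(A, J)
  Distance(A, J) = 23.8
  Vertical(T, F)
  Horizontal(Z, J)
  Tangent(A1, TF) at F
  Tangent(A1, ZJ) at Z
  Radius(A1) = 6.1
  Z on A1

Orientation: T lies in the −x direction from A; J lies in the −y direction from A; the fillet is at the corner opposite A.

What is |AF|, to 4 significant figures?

36.22

The virtual corner opposite A is at (-31.60, -23.80). A1 meets TF tangentially, so NF is at right angles to TF and tangency of A1 to ZJ means the radius NZ is perpendicular to ZJ, with radius 6.1, so the center N sits 6.1 in from both sides at N = (-25.50, -17.70). That places the tangent points at F = (-31.60, -17.70) on TF and Z = (-25.50, -23.80) on ZJ. Then |AF| = |F − A| = 36.22.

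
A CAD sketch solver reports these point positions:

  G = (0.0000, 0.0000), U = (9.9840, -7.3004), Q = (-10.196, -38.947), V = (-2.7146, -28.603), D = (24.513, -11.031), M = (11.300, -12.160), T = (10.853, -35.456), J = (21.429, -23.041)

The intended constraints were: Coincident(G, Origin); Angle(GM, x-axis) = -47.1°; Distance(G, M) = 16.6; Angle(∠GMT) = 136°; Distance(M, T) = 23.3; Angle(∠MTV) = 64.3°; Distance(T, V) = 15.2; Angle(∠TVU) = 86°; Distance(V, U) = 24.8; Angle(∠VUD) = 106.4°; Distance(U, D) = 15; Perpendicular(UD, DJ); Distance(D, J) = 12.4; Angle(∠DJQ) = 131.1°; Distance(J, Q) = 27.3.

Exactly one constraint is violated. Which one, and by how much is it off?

Distance(J, Q) = 27.3 — off by 8.10.

G = (0.00, 0.00) ✓; GM at -47.10° ✓; |GM| = 16.60 ✓; ∠GMT = 136.0° ✓; |MT| = 23.30 ✓; ∠MTV = 64.30° ✓; |TV| = 15.20 ✓; ∠TVU = 86.00° ✓; |VU| = 24.80 ✓; ∠VUD = 106.4° ✓; |UD| = 15.00 ✓; ∠(UD, DJ) = 90.00° ✓; |DJ| = 12.40 ✓; ∠DJQ = 131.1° ✓; |JQ| = 35.40 ✗.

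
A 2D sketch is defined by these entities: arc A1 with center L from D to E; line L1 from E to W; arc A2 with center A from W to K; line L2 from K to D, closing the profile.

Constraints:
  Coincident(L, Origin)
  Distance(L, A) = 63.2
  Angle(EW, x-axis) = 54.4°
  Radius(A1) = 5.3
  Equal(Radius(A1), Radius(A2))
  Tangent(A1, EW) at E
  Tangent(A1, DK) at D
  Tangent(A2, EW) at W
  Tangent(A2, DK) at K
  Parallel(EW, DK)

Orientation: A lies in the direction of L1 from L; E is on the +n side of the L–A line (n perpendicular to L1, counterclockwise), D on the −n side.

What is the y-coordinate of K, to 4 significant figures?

48.30

Tangency of A1 to both parallel lines with radius 5.3 puts E and D at L ± 5.3·n: E = (-4.309, 3.085), D = (4.309, -3.085). Equal radii place W and K the same way about A: W = A + 5.3·n = (32.48, 54.47), K = A − 5.3·n = (41.10, 48.30). So K.y = 48.30.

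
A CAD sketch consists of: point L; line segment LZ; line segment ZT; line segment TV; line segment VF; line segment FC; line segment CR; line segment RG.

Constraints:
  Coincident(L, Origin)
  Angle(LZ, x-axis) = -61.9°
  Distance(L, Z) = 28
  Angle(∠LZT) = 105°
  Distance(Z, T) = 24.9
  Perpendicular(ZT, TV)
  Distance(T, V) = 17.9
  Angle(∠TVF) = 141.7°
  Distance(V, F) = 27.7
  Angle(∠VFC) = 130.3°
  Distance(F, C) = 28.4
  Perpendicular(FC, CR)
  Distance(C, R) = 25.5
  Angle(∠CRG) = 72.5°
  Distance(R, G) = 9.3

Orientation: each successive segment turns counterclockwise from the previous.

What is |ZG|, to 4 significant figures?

21.66

L is at the origin; LZ runs at -61.9° with length 28.0, so Z = (13.19, -24.70). ∠LZT = 105.0° gives ZT at 13.10° from the x-axis; with |ZT| = 24.9, T = (37.44, -19.06). The perpendicularity gives TV at right angles to ZT, so TV runs at 103.1°; with |TV| = 17.9, V = (33.38, -1.622). ∠TVF = 141.7° gives VF at 141.4° from the x-axis; with |VF| = 27.7, F = (11.74, 15.66). ∠VFC = 130.3° gives FC at -168.9° from the x-axis; with |FC| = 28.4, C = (-16.13, 10.19). FC is perpendicular to CR, so CR runs at -78.90°; with |CR| = 25.5, R = (-11.22, -14.83). ∠CRG = 72.5° gives RG at 28.60° from the x-axis; with |RG| = 9.3, G = (-3.059, -10.38). Then |ZG| = |G − Z| = 21.66.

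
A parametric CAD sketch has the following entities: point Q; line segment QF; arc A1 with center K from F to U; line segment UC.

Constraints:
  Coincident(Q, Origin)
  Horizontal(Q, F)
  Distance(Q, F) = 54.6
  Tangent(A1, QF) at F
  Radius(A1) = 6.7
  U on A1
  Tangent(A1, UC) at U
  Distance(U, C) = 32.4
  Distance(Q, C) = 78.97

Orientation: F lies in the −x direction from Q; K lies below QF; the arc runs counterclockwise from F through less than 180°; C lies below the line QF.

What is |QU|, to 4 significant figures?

61.20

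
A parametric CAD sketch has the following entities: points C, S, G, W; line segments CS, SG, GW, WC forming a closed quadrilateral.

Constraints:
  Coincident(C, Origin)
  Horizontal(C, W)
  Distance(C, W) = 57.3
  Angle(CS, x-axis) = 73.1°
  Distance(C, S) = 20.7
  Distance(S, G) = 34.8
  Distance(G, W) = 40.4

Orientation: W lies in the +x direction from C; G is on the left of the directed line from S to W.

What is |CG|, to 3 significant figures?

51.2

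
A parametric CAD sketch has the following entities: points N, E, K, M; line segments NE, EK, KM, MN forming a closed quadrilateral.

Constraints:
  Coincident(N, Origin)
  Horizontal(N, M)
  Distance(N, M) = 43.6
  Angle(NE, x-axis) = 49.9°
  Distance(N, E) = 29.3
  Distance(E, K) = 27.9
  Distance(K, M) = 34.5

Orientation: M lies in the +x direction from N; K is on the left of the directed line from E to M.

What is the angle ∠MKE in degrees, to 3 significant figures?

63.6°

Checks: |EK| = 27.90 ✓; |KM| = 34.50 ✓.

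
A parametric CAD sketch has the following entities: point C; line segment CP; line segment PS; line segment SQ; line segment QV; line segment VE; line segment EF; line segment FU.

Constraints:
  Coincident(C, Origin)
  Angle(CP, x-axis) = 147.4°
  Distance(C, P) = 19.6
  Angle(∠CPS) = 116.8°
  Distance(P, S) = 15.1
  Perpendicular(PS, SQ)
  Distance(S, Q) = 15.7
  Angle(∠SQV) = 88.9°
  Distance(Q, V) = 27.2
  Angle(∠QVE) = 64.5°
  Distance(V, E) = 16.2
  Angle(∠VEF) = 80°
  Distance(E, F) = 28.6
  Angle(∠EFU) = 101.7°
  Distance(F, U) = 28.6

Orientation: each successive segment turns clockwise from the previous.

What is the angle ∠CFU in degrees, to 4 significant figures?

65.63°

∠VEF = 80.0° gives EF at 47.60° from the x-axis; with |EF| = 28.6, F = (2.973, 26.79). ∠EFU = 101.7° gives FU at -30.70° from the x-axis; with |FU| = 28.6, U = (27.56, 12.19). Then cos ∠CFU = FC·FU / (|FC||FU|), giving 65.63°.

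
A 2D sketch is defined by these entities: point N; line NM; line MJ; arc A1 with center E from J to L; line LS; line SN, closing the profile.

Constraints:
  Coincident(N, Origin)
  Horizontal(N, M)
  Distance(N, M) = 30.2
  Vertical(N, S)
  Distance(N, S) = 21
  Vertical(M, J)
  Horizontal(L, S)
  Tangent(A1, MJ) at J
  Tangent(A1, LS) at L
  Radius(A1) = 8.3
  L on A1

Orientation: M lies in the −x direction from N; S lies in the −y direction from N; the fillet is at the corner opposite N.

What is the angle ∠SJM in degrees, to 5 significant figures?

105.37°

The virtual corner opposite N is at (-30.200, -21.000). The tangent condition forces EJ to be normal to MJ and A1 meets LS tangentially, so EL is at right angles to LS, with radius 8.3, so the center E sits 8.3 in from both sides at E = (-21.900, -12.700). That places the tangent points at J = (-30.200, -12.700) on MJ and L = (-21.900, -21.000) on LS. Then cos ∠SJM = JS·JM / (|JS||JM|), giving 105.37°.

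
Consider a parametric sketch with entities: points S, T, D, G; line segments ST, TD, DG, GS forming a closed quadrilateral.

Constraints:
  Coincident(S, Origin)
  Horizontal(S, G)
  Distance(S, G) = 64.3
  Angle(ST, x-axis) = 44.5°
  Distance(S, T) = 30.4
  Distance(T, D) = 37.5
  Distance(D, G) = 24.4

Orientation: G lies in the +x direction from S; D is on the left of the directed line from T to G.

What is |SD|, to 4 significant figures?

63.72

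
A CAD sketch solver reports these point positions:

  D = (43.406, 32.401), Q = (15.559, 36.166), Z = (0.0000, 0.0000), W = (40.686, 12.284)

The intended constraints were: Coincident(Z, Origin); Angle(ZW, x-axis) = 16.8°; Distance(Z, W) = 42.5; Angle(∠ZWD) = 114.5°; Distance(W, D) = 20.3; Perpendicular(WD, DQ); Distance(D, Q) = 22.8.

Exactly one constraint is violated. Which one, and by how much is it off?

Distance(D, Q) = 22.8 — off by 5.30.

Z = (0.00, 0.00) ✓; ZW at 16.80° ✓; |ZW| = 42.50 ✓; ∠ZWD = 114.5° ✓; |WD| = 20.30 ✓; ∠(WD, DQ) = 90.00° ✓; |DQ| = 28.10 ✗.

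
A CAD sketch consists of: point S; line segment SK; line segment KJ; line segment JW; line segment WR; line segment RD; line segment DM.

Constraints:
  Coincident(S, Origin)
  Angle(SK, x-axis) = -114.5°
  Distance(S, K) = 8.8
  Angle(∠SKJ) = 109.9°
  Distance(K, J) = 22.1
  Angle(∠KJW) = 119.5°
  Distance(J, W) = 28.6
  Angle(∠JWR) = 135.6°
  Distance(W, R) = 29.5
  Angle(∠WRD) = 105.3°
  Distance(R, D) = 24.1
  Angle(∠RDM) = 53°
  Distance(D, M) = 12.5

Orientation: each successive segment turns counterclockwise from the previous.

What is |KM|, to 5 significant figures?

45.144

S is at the origin; SK runs at -114.5° with length 8.8, so K = (-3.6493, -8.0077). ∠SKJ = 109.9° gives KJ at -44.400° from the x-axis; with |KJ| = 22.1, J = (12.141, -23.470). ∠KJW = 119.5° gives JW at 16.100° from the x-axis; with |JW| = 28.6, W = (39.619, -15.539). ∠JWR = 135.6° gives WR at 60.500° from the x-axis; with |WR| = 29.5, R = (54.145, 10.136). ∠WRD = 105.3° gives RD at 135.20° from the x-axis; with |RD| = 24.1, D = (37.045, 27.118). ∠RDM = 53.0° gives DM at -97.800° from the x-axis; with |DM| = 12.5, M = (35.348, 14.734). Then |KM| = |M − K| = 45.144.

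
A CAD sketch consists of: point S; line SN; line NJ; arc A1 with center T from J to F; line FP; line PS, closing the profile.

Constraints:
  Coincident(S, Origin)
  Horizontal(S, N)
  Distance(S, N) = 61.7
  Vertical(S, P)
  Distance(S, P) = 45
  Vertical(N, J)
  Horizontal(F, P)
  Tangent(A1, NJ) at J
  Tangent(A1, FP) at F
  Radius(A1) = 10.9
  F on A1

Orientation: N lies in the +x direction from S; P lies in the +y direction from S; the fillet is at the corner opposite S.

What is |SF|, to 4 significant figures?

67.86

S is at the origin; SN is horizontal with |SN| = 61.7 and N on the +x side, so N = (61.70, 0.000). SP is vertical with |SP| = 45.0 and P on the +y side, so P = (0.000, 45.00). The virtual corner opposite S is at (61.70, 45.00). Tangency of A1 to NJ means the radius TJ is perpendicular to NJ and since A1 is tangent to FP there, TF ⟂ FP, with radius 10.9, so the center T sits 10.9 in from both sides at T = (50.80, 34.10). That places the tangent points at J = (61.70, 34.10) on NJ and F = (50.80, 45.00) on FP. Then |SF| = |F − S| = 67.86.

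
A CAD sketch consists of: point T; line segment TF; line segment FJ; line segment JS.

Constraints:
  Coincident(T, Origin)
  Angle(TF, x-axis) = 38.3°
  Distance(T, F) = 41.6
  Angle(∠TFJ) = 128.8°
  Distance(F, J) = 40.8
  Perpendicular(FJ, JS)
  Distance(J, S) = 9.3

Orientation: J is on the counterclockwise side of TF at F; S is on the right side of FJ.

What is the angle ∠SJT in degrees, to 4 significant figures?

115.9°

T is at the origin; TF runs at 38.3° with length 41.6, so F = 41.6·(cos 38.3°, sin 38.3°) = (32.65, 25.78). ∠TFJ = 128.8°, so FJ runs at 38.3° + (180° − 128.8°) = 89.50° from the x-axis; with |FJ| = 40.8, J = F + 40.8·(cos 89.50°, sin 89.50°) = (33.00, 66.58). FJ ⟂ JS; with |JS| = 9.3 on the right of FJ, S = J + 9.3·(1.000, -0.008727) = (42.30, 66.50). Then cos ∠SJT = JS·JT / (|JS||JT|), giving 115.9°.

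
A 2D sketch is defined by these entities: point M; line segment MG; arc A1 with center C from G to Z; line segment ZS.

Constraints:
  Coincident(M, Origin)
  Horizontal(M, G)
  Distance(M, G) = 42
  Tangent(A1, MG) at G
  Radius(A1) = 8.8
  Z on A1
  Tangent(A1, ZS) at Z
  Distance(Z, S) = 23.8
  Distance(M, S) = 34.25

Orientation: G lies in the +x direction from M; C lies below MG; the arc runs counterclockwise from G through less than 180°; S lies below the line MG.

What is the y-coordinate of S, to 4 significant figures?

-25.48

Checks: |CZ| = 8.800 ✓; ∠(CZ, ZS) = 90.00° ✓; |ZS| = 23.80 ✓; |MS| = 34.25 ✓.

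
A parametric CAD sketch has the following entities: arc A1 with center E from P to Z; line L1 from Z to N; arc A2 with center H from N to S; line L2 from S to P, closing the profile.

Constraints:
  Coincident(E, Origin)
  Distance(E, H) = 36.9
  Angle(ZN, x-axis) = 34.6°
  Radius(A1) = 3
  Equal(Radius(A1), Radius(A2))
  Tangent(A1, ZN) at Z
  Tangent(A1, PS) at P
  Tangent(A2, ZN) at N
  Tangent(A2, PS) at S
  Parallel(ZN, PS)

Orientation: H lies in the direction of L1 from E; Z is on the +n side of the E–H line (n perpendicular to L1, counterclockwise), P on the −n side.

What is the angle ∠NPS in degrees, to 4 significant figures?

9.236°

The slot axis is L1's direction at 34.6°, so u = (cos 34.6°, sin 34.6°) = (0.8231, 0.5678) and n = (−sin 34.6°, cos 34.6°) = (-0.5678, 0.8231). E is at the origin and H lies 36.9 along u from E, so H = 36.9·u = (30.37, 20.95). Tangency of A1 to both parallel lines with radius 3.0 puts Z and P at E ± 3.0·n: Z = (-1.704, 2.469), P = (1.704, -2.469). Equal radii place N and S the same way about H: N = H + 3.0·n = (28.67, 23.42), S = H − 3.0·n = (32.08, 18.48). Then cos ∠NPS = PN·PS / (|PN||PS|), giving 9.236°.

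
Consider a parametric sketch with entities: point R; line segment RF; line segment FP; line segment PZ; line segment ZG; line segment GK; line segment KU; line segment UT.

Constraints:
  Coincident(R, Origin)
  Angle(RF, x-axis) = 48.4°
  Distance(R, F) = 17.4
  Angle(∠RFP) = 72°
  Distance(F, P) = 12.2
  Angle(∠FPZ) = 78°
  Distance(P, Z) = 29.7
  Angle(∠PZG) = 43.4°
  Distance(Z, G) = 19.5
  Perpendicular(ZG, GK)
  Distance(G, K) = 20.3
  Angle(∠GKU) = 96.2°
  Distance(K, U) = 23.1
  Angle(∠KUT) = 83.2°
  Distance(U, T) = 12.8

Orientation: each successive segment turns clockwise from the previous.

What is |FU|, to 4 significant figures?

33.91

ZG is perpendicular to GK, so GK runs at -28.20°; with |GK| = 20.3, K = (16.65, 0.7069). ∠GKU = 96.2° gives KU at -112.0° from the x-axis; with |KU| = 23.1, U = (7.996, -20.71). Then |FU| = |U − F| = 33.91.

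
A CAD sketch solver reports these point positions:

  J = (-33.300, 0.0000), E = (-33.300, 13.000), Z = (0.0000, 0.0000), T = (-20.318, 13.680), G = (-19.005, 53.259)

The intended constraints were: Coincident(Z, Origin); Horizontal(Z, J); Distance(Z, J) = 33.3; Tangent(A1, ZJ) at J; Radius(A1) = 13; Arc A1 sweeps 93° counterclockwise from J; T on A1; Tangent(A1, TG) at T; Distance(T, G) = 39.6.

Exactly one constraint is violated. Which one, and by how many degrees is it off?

Tangent(A1, TG) at T — off by 4.90°.

Z = (0.00, 0.00) ✓; Z.y = 0.00, J.y = 0.00 ✓; |ZJ| = 33.30 ✓; ∠(EJ, JZ) = 90.00° ✓; |EJ| = 13.00 ✓; bearing(E→T) − bearing(E→J) = 93.00° ✓; |ET| = 13.00 ✓; ∠(ET, TG) = 94.90° ✗; |TG| = 39.60 ✓.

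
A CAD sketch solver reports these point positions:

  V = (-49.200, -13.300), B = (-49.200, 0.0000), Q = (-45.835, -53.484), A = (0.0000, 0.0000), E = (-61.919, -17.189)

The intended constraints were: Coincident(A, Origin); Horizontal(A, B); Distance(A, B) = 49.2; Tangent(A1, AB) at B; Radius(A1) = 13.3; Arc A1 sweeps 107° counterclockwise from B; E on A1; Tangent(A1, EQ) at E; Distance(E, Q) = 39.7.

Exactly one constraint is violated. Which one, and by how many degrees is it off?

Tangent(A1, EQ) at E — off by 6.90°.

A = (0.00, 0.00) ✓; A.y = 0.00, B.y = 0.00 ✓; |AB| = 49.20 ✓; ∠(VB, BA) = 90.00° ✓; |VB| = 13.30 ✓; bearing(V→E) − bearing(V→B) = 107.0° ✓; |VE| = 13.30 ✓; ∠(VE, EQ) = 83.10° ✗; |EQ| = 39.70 ✓.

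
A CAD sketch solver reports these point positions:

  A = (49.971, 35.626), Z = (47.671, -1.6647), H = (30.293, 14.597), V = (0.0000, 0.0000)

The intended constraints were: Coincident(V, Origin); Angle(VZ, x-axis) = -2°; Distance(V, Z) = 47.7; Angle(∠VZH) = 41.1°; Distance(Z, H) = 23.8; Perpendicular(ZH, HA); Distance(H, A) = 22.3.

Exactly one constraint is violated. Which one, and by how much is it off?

Distance(H, A) = 22.3 — off by 6.50.

V = (0.00, 0.00) ✓; VZ at -2.000° ✓; |VZ| = 47.70 ✓; ∠VZH = 41.10° ✓; |ZH| = 23.80 ✓; ∠(ZH, HA) = 90.00° ✓; |HA| = 28.80 ✗.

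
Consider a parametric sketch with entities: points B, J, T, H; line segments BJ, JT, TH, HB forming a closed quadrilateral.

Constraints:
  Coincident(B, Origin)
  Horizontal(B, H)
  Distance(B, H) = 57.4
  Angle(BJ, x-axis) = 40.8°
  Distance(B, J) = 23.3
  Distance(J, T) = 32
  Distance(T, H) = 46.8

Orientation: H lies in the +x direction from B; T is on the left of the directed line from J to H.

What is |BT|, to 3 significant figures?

54.9

Checks: |JT| = 32.00 ✓; |TH| = 46.80 ✓.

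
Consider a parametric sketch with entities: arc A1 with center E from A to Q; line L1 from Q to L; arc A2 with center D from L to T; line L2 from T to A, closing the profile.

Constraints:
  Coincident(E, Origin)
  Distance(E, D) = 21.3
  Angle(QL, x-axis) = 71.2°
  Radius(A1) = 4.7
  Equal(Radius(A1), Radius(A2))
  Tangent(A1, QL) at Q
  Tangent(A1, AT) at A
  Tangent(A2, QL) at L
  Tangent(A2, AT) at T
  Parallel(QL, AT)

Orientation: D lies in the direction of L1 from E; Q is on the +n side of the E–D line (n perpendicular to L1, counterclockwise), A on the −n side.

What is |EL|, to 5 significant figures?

21.812

Tangency of A1 to both parallel lines with radius 4.7 puts Q and A at E ± 4.7·n: Q = (-4.4493, 1.5146), A = (4.4493, -1.5146). Equal radii place L and T the same way about D: L = D + 4.7·n = (2.4150, 21.678), T = D − 4.7·n = (11.314, 18.649). Then |EL| = |L − E| = 21.812.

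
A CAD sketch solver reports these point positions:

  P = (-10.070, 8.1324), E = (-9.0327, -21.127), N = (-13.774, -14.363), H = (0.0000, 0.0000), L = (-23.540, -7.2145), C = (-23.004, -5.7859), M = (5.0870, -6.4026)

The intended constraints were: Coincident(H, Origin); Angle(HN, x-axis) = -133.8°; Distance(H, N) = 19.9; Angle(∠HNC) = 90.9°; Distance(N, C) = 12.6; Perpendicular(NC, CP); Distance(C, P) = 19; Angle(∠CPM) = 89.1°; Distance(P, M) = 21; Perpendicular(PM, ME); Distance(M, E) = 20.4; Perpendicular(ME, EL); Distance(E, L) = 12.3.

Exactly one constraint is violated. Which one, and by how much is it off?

Distance(E, L) = 12.3 — off by 7.80.

H = (0.00, 0.00) ✓; HN at -133.8° ✓; |HN| = 19.90 ✓; ∠HNC = 90.90° ✓; |NC| = 12.60 ✓; ∠(NC, CP) = 90.00° ✓; |CP| = 19.00 ✓; ∠CPM = 89.10° ✓; |PM| = 21.00 ✓; ∠(PM, ME) = 90.00° ✓; |ME| = 20.40 ✓; ∠(ME, EL) = 90.00° ✓; |EL| = 20.10 ✗.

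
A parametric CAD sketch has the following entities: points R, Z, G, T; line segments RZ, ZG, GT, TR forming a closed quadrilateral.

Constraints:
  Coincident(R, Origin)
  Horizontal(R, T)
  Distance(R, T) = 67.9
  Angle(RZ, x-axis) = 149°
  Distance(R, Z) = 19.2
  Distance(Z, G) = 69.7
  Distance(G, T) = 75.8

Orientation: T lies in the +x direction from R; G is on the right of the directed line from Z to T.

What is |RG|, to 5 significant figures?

54.699

Checks: |ZG| = 69.70 ✓; |GT| = 75.80 ✓.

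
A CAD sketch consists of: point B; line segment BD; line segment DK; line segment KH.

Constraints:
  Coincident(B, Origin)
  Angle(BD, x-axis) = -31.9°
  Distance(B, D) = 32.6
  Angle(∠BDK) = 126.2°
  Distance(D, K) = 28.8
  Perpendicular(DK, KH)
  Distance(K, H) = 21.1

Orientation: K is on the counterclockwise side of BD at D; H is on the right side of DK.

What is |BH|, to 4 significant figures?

67.50

∠BDK = 126.2°, so DK runs at -31.9° + (180° − 126.2°) = 21.90° from the x-axis; with |DK| = 28.8, K = D + 28.8·(cos 21.90°, sin 21.90°) = (54.40, -6.485). The perpendicularity gives KH at right angles to DK; with |KH| = 21.1 on the right of DK, H = K + 21.1·(0.3730, -0.9278) = (62.27, -26.06). Then |BH| = |H − B| = 67.50.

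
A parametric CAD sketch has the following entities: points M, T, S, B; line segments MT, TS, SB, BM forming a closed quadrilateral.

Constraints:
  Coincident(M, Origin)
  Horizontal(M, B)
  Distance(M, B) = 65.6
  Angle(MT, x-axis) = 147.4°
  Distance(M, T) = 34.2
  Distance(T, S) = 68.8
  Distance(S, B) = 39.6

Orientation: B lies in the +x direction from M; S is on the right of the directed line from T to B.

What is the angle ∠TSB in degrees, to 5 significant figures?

122.80°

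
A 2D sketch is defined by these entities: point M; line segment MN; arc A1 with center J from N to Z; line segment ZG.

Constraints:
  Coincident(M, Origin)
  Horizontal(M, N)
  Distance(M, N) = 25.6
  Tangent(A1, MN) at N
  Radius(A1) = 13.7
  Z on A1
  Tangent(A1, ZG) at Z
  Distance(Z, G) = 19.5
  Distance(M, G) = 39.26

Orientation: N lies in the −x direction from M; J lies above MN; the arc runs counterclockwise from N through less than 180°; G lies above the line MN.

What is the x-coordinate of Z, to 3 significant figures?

-12.2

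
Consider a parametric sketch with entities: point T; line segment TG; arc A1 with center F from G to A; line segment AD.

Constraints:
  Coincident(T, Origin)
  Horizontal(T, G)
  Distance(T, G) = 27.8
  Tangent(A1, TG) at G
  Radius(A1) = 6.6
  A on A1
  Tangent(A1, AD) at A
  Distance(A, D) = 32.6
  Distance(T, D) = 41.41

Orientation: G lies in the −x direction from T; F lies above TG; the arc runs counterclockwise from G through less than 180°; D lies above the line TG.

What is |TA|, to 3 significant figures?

22.0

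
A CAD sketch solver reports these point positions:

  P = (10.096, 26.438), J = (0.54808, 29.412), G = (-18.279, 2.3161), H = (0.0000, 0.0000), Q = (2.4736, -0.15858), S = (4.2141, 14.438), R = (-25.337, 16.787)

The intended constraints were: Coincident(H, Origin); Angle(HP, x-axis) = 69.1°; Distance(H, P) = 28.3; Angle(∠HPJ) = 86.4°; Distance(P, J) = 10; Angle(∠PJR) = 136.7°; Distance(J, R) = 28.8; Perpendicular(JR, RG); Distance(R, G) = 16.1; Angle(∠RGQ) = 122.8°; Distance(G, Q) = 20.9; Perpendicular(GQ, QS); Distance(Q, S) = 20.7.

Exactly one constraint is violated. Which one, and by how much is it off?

Distance(Q, S) = 20.7 — off by 6.00.

H = (0.00, 0.00) ✓; HP at 69.10° ✓; |HP| = 28.30 ✓; ∠HPJ = 86.40° ✓; |PJ| = 10.00 ✓; ∠PJR = 136.7° ✓; |JR| = 28.80 ✓; ∠(JR, RG) = 90.00° ✓; |RG| = 16.10 ✓; ∠RGQ = 122.8° ✓; |GQ| = 20.90 ✓; ∠(GQ, QS) = 90.00° ✓; |QS| = 14.70 ✗.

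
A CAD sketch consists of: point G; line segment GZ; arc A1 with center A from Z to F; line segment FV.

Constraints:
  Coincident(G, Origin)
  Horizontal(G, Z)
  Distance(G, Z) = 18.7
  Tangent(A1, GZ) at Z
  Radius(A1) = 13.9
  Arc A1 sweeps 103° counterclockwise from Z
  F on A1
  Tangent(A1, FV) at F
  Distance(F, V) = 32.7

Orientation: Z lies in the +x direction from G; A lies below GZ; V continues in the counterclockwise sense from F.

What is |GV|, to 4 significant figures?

50.46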